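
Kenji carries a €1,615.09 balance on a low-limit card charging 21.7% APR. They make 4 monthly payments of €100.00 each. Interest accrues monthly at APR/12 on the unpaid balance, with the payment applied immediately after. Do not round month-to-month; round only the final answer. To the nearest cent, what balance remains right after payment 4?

Monthly rate r = 21.7%/12 = 1.80833% = 0.0180833.
Each month: B ← B·(1+r) − €100.00.
Month 1: interest €29.21; balance after payment €1,544.30.
Month 2: interest €27.93; balance after payment €1,472.22.
Month 3: interest €26.62; balance after payment €1,398.84.
Month 4: interest €25.30; balance after payment €1,324.14.

€1,324.14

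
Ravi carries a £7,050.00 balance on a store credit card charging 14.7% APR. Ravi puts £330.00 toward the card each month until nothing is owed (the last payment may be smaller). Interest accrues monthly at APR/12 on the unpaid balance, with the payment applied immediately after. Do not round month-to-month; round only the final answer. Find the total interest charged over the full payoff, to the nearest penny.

£1,173.64

Monthly rate r = 14.7%/12 = 1.225% = 0.01225.
Payoff takes n = ⌈−ln(1 − rB₀/P)/ln(1+r)⌉ = ⌈24.920⌉ = 25 payments; the last is £303.64.
Total paid = 24·£330.00 + £303.64 = £8,223.64.
Total interest = total paid − principal = £8,223.64 − £7,050.00 = £1,173.64.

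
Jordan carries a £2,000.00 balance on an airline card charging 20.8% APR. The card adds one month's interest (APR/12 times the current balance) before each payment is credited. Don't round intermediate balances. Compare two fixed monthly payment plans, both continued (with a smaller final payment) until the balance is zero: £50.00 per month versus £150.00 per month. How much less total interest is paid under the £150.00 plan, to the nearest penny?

Monthly rate r = 20.8%/12 = 1.73333% = 0.0173333.
At £50.00/mo: n = ⌈−ln(1 − rB₀/P)/ln(1+r)⌉ = 69 payments (last £39.14); total interest = total paid − £2,000.00 = £1,439.14.
At £150.00/mo: 16 payments (last £44.23); total interest £294.23.
Interest saved = £1,439.14 − £294.23 = £1,144.91.

£1,144.91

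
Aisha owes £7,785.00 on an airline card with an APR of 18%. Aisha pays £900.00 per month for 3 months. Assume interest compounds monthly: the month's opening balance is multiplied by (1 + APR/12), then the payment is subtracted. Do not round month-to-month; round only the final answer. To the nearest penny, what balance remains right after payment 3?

£5,399.90

Monthly rate r = 18%/12 = 1.5% = 0.015.
Each month: B ← B·(1+r) − £900.00.
Month 1: interest £116.77; balance after payment £7,001.77.
Month 2: interest £105.03; balance after payment £6,206.80.
Month 3: interest £93.10; balance after payment £5,399.90.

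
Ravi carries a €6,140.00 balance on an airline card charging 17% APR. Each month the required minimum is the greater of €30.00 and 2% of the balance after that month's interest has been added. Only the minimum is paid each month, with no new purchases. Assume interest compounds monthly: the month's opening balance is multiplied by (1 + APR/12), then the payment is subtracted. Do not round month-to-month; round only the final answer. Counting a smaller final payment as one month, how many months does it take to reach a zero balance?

318 months

Monthly rate r = 17%/12 = 1.41667% = 0.0141667.
While 2% of the post-interest balance exceeds €30.00, each month B ← (B·(1+r))·(1 − 0.02), i.e. B shrinks by the factor (1+r)·0.98 = 0.99388.
This holds for months 1–233. Entering month 234 the balance is €1,470.00; 2% of the post-interest balance is now below €30.00, so the flat €30.00 minimum applies from here.
From month 234 a fixed €30.00 at rate r clears €1,470.00 in 85 more payments. Total: 233 + 85 = 318 months.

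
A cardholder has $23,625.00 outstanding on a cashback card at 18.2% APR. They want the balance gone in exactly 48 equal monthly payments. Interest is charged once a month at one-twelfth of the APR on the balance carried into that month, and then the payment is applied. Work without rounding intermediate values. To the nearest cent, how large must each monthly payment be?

Monthly rate r = 18.2%/12 = 1.51667% = 0.0151667.
Level-payment amortization: P = B₀·r / (1 − (1+r)^(−n)) = 23625.00·0.0151667 / (1 − 1.01517^(−48)).
Denominator 1 − (1+r)^(−48) = 0.514479868.
P = 358.312 / 0.514479868 ≈ 696.46.

$696.46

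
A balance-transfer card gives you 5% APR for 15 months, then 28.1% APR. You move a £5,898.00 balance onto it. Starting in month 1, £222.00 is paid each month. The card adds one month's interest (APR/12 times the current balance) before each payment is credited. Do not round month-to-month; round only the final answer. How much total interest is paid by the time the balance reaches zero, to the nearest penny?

£860.07

Promo months 1–15 at r₀ = 5%/12 = 0.00416667; months 16+ at r₁ = 28.1%/12 = 0.0234167.
After month 15: iterate B ← B·(1+r₀) − £222.00 for 15 months → £2,848.67.
Then at r₁ with £222.00/mo: n₂ = −ln(1 − r₁·B/P)/ln(1+r₁) ≈ 15.44 → 16 more payments.
Total paid = 30·£222.00 + £98.07 = £6,758.07; interest = £6,758.07 − £5,898.00 = £860.07.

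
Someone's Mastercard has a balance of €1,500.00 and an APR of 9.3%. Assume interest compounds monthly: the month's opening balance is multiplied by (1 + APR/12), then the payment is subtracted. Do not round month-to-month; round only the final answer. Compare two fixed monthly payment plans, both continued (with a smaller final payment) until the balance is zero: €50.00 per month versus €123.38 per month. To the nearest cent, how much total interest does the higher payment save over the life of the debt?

€132.24

Monthly rate r = 9.3%/12 = 0.775% = 0.00775.
At €50.00/mo: n = ⌈−ln(1 − rB₀/P)/ln(1+r)⌉ = 35 payments (last €13.85); total interest = total paid − €1,500.00 = €213.85.
At €123.38/mo: 13 payments (last €101.05); total interest €81.61.
Interest saved = €213.85 − €81.61 = €132.24.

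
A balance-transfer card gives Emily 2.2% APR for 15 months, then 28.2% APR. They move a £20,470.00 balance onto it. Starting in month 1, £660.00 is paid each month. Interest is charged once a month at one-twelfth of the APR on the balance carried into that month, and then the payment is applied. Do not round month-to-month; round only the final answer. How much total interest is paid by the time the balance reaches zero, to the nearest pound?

Promo months 1–15 at r₀ = 2.2%/12 = 0.00183333; months 16+ at r₁ = 28.2%/12 = 0.0235.
After month 15: iterate B ← B·(1+r₀) − £660.00 for 15 months → £11,012.14.
Then at r₁ with £660.00/mo: n₂ = −ln(1 − r₁·B/P)/ln(1+r₁) ≈ 21.43 → 22 more payments.
Total paid = 36·£660.00 + £284.67 = £24,044.67; interest = £24,044.67 − £20,470.00 = £3,574.67.

£3,575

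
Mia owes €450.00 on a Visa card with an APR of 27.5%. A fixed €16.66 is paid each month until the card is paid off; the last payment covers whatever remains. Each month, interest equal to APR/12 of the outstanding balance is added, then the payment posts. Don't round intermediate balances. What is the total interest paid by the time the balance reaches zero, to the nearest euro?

Monthly rate r = 27.5%/12 = 2.29167% = 0.0229167.
Payoff takes n = ⌈−ln(1 − rB₀/P)/ln(1+r)⌉ = ⌈42.588⌉ = 43 payments; the last is €9.83.
Total paid = 42·€16.66 + €9.83 = €709.55.
Total interest = total paid − principal = €709.55 − €450.00 = €259.55.

€260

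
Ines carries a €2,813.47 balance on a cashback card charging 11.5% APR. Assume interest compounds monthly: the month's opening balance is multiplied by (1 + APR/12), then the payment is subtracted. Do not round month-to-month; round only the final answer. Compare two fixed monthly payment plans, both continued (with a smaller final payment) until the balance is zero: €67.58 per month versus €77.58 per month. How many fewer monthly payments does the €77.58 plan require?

Monthly rate r = 11.5%/12 = 0.958333% = 0.00958333.
At €67.58/mo: n = ⌈−ln(1 − rB₀/P)/ln(1+r)⌉ = 54 payments (last €25.67); total interest = total paid − €2,813.47 = €793.94.
At €77.58/mo: 45 payments (last €59.86); total interest €659.91.
Payments saved = 54 − 45 = 9.

9 fewer payments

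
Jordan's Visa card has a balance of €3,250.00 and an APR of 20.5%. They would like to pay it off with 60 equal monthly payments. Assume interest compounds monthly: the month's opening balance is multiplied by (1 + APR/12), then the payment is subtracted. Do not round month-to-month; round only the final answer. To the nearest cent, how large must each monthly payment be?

Monthly rate r = 20.5%/12 = 1.70833% = 0.0170833.
Level-payment amortization: P = B₀·r / (1 − (1+r)^(−n)) = 3250.00·0.0170833 / (1 − 1.01708^(−60)).
Denominator 1 − (1+r)^(−60) = 0.638084038.
P = 55.5208 / 0.638084038 ≈ 87.01.

€87.01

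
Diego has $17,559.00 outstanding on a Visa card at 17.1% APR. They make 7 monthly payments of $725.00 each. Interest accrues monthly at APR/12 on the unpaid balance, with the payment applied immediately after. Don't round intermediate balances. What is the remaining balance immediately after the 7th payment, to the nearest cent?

Monthly rate r = 17.1%/12 = 1.425% = 0.01425.
Each month: B ← B·(1+r) − $725.00.
Month 1: interest $250.22; balance after payment $17,084.22.
Month 2: interest $243.45; balance after payment $16,602.67.
Month 3: interest $236.59; balance after payment $16,114.25.
Month 4: interest $229.63; balance after payment $15,618.88.
Month 5: interest $222.57; balance after payment $15,116.45.
Month 6: interest $215.41; balance after payment $14,606.86.
Month 7: interest $208.15; balance after payment $14,090.01.

$14,090.01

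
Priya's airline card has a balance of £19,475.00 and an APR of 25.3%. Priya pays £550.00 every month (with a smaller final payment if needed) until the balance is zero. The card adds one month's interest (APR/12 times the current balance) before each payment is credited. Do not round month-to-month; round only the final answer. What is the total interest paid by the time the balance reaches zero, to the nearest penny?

Monthly rate r = 25.3%/12 = 2.10833% = 0.0210833.
Payoff takes n = ⌈−ln(1 − rB₀/P)/ln(1+r)⌉ = ⌈65.785⌉ = 66 payments; the last is £432.91.
Total paid = 65·£550.00 + £432.91 = £36,182.91.
Total interest = total paid − principal = £36,182.91 − £19,475.00 = £16,707.91.

£16,707.91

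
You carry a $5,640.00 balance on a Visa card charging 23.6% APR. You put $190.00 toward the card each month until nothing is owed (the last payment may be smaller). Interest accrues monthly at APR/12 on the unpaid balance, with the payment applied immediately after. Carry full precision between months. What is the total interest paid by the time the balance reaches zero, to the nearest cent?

Monthly rate r = 23.6%/12 = 1.96667% = 0.0196667.
Payoff takes n = ⌈−ln(1 − rB₀/P)/ln(1+r)⌉ = ⌈45.008⌉ = 46 payments; the last is $1.52.
Total paid = 45·$190.00 + $1.52 = $8,551.52.
Total interest = total paid − principal = $8,551.52 − $5,640.00 = $2,911.52.

$2,911.52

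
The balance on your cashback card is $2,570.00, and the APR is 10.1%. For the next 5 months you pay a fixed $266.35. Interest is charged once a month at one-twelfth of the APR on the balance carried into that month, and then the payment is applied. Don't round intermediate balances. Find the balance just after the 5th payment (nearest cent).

$1,325.63

Monthly rate r = 10.1%/12 = 0.841667% = 0.00841667.
Each month: B ← B·(1+r) − $266.35.
Month 1: interest $21.63; balance after payment $2,325.28.
Month 2: interest $19.57; balance after payment $2,078.50.
Month 3: interest $17.49; balance after payment $1,829.65.
Month 4: interest $15.40; balance after payment $1,578.70.
Month 5: interest $13.29; balance after payment $1,325.63.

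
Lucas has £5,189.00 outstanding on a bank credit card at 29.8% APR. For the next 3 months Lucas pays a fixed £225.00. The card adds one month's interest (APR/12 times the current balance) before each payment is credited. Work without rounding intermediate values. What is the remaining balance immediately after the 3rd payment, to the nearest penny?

Monthly rate r = 29.8%/12 = 2.48333% = 0.0248333.
Each month: B ← B·(1+r) − £225.00.
Month 1: interest £128.86; balance after payment £5,092.86.
Month 2: interest £126.47; balance after payment £4,994.33.
Month 3: interest £124.03; balance after payment £4,893.36.

£4,893.36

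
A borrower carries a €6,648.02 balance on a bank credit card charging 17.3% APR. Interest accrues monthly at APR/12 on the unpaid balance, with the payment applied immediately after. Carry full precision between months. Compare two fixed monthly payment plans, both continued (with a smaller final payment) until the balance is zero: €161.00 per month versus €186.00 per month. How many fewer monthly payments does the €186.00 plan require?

Monthly rate r = 17.3%/12 = 1.44167% = 0.0144167.
At €161.00/mo: n = ⌈−ln(1 − rB₀/P)/ln(1+r)⌉ = 64 payments (last €32.00); total interest = total paid − €6,648.02 = €3,526.98.
At €186.00/mo: 51 payments (last €110.77); total interest €2,762.75.
Payments saved = 64 − 51 = 13.

13 fewer payments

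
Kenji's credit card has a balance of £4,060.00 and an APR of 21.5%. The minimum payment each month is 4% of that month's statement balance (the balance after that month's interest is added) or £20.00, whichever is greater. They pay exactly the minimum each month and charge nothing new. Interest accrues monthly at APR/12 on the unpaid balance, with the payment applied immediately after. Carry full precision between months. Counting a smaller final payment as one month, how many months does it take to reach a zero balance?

Monthly rate r = 21.5%/12 = 1.79167% = 0.0179167.
While 4% of the post-interest balance exceeds £20.00, each month B ← (B·(1+r))·(1 − 0.04), i.e. B shrinks by the factor (1+r)·0.96 = 0.9772.
This holds for months 1–92. Entering month 93 the balance is £486.41; 4% of the post-interest balance is now below £20.00, so the flat £20.00 minimum applies from here.
From month 93 a fixed £20.00 at rate r clears £486.41 in 33 more payments. Total: 92 + 33 = 125 months.

125 months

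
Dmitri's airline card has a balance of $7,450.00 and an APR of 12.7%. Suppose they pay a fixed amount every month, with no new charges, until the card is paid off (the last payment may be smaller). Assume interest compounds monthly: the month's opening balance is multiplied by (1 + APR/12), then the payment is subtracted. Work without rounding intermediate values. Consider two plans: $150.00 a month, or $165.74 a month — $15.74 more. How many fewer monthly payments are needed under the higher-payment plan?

9 fewer payments

Monthly rate r = 12.7%/12 = 1.05833% = 0.0105833.
At $150.00/mo: n = ⌈−ln(1 − rB₀/P)/ln(1+r)⌉ = 71 payments (last $126.14); total interest = total paid − $7,450.00 = $3,176.14.
At $165.74/mo: 62 payments (last $55.90); total interest $2,716.04.
Payments saved = 71 − 62 = 9.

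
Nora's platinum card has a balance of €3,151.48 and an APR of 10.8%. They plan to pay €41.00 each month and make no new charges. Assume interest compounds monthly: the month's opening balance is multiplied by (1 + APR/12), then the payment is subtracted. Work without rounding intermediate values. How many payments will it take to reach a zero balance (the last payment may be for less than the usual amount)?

132 payments

Monthly rate r = 10.8%/12 = 0.9% = 0.009.
Recurrence: B ← B·(1+r) − €41.00.
Month 1: interest €28.36; balance after payment €3,138.84.
Month 2: interest €28.25; balance after payment €3,126.09.
Closed form: n = −ln(1 − rB₀/P)/ln(1+r) = −ln(0.30821)/ln(1.009) ≈ 131.362, so the balance reaches zero during payment 132.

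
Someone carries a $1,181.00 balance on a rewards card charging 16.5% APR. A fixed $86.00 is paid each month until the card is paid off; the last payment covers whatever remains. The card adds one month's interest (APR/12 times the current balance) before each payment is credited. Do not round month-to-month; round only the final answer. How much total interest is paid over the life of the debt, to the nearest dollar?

$137

Monthly rate r = 16.5%/12 = 1.375% = 0.01375.
Payoff takes n = ⌈−ln(1 − rB₀/P)/ln(1+r)⌉ = ⌈15.324⌉ = 16 payments; the last is $27.99.
Total paid = 15·$86.00 + $27.99 = $1,317.99.
Total interest = total paid − principal = $1,317.99 − $1,181.00 = $136.99.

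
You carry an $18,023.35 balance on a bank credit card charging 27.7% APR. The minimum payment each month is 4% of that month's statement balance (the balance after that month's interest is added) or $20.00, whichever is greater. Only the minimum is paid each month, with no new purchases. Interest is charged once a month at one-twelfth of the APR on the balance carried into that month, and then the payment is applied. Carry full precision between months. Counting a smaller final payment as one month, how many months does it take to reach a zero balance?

237 months

Monthly rate r = 27.7%/12 = 2.30833% = 0.0230833.
While 4% of the post-interest balance exceeds $20.00, each month B ← (B·(1+r))·(1 − 0.04), i.e. B shrinks by the factor (1+r)·0.96 = 0.98216.
This holds for months 1–201. Entering month 202 the balance is $483.58; 4% of the post-interest balance is now below $20.00, so the flat $20.00 minimum applies from here.
From month 202 a fixed $20.00 at rate r clears $483.58 in 36 more payments. Total: 201 + 36 = 237 months.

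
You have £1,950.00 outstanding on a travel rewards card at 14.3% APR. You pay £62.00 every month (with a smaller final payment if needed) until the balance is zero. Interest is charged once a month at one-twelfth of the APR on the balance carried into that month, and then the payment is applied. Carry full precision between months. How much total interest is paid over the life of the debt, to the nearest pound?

£508

Monthly rate r = 14.3%/12 = 1.19167% = 0.0119167.
Payoff takes n = ⌈−ln(1 − rB₀/P)/ln(1+r)⌉ = ⌈39.648⌉ = 40 payments; the last is £40.27.
Total paid = 39·£62.00 + £40.27 = £2,458.27.
Total interest = total paid − principal = £2,458.27 − £1,950.00 = £508.27.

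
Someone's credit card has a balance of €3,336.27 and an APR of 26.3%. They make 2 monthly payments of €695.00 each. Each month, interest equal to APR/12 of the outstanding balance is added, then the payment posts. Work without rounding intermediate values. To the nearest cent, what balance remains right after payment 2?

Monthly rate r = 26.3%/12 = 2.19167% = 0.0219167.
Each month: B ← B·(1+r) − €695.00.
Month 1: interest €73.12; balance after payment €2,714.39.
Month 2: interest €59.49; balance after payment €2,078.88.

€2,078.88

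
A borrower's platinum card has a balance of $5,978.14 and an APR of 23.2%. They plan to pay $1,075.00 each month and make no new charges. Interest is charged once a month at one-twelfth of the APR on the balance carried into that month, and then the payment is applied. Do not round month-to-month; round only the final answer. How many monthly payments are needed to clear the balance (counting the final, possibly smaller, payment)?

6 months

Monthly rate r = 23.2%/12 = 1.93333% = 0.0193333.
Recurrence: B ← B·(1+r) − $1,075.00.
Month 1: interest $115.58; balance after payment $5,018.72.
Month 2: interest $97.03; balance after payment $4,040.75.
Month 3: interest $78.12; balance after payment $3,043.87.
Month 4: interest $58.85; balance after payment $2,027.72.
Month 5: interest $39.20; balance after payment $991.92.
Month 6: interest $19.18; balance after payment $0.00.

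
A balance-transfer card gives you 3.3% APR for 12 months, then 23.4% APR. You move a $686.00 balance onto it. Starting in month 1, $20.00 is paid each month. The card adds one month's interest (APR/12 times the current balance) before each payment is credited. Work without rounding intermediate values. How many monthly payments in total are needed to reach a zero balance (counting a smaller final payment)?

Promo months 1–12 at r₀ = 3.3%/12 = 0.00275; months 13+ at r₁ = 23.4%/12 = 0.0195.
After month 12: iterate B ← B·(1+r₀) − $20.00 for 12 months → $465.32.
Then at r₁ with $20.00/mo: n₂ = −ln(1 − r₁·B/P)/ln(1+r₁) ≈ 31.30 → 32 more payments.

44 payments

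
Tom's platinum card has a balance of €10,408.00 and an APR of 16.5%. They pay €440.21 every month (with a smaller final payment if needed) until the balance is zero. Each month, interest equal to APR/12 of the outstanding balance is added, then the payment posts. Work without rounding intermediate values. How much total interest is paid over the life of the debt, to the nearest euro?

Monthly rate r = 16.5%/12 = 1.375% = 0.01375.
Payoff takes n = ⌈−ln(1 − rB₀/P)/ln(1+r)⌉ = ⌈28.791⌉ = 29 payments; the last is €348.82.
Total paid = 28·€440.21 + €348.82 = €12,674.70.
Total interest = total paid − principal = €12,674.70 − €10,408.00 = €2,266.70.

€2,267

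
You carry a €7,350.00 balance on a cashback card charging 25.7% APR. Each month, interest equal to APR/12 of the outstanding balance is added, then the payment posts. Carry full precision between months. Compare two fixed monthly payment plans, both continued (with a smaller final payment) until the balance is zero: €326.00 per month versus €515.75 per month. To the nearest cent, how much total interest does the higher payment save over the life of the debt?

Monthly rate r = 25.7%/12 = 2.14167% = 0.0214167.
At €326.00/mo: n = ⌈−ln(1 − rB₀/P)/ln(1+r)⌉ = 32 payments (last €39.37); total interest = total paid − €7,350.00 = €2,795.37.
At €515.75/mo: 18 payments (last €95.93); total interest €1,513.68.
Interest saved = €2,795.37 − €1,513.68 = €1,281.69.

€1,281.69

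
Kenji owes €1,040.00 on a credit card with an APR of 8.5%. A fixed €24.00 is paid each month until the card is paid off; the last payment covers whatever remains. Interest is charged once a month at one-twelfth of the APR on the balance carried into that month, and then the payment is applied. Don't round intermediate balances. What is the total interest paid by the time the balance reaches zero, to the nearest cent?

€206.68

Monthly rate r = 8.5%/12 = 0.708333% = 0.00708333.
Payoff takes n = ⌈−ln(1 − rB₀/P)/ln(1+r)⌉ = ⌈51.945⌉ = 52 payments; the last is €22.68.
Total paid = 51·€24.00 + €22.68 = €1,246.68.
Total interest = total paid − principal = €1,246.68 − €1,040.00 = €206.68.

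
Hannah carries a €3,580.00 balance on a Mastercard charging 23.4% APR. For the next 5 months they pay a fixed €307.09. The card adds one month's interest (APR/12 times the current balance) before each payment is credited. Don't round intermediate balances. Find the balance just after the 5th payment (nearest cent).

Monthly rate r = 23.4%/12 = 1.95% = 0.0195.
Each month: B ← B·(1+r) − €307.09.
Month 1: interest €69.81; balance after payment €3,342.72.
Month 2: interest €65.18; balance after payment €3,100.81.
Month 3: interest €60.47; balance after payment €2,854.19.
Month 4: interest €55.66; balance after payment €2,602.76.
Month 5: interest €50.75; balance after payment €2,346.42.

€2,346.42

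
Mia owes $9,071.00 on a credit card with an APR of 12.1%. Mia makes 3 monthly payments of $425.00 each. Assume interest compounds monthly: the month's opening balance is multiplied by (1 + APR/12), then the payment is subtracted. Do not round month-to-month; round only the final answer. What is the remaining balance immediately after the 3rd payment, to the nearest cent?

$8,060.27

Monthly rate r = 12.1%/12 = 1.00833% = 0.0100833.
Each month: B ← B·(1+r) − $425.00.
Month 1: interest $91.47; balance after payment $8,737.47.
Month 2: interest $88.10; balance after payment $8,400.57.
Month 3: interest $84.71; balance after payment $8,060.27.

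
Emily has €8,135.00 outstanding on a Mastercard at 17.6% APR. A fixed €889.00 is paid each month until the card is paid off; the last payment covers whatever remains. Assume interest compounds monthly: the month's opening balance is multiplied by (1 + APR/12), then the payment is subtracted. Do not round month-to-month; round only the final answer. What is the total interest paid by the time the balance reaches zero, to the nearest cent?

Monthly rate r = 17.6%/12 = 1.46667% = 0.0146667.
Payoff takes n = ⌈−ln(1 − rB₀/P)/ln(1+r)⌉ = ⌈9.898⌉ = 10 payments; the last is €798.75.
Total paid = 9·€889.00 + €798.75 = €8,799.75.
Total interest = total paid − principal = €8,799.75 − €8,135.00 = €664.75.

€664.75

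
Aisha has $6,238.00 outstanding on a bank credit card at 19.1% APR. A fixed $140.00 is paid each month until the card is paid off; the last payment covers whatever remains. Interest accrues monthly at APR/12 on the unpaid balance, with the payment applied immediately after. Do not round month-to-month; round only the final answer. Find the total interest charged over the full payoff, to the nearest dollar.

$4,712

Monthly rate r = 19.1%/12 = 1.59167% = 0.0159167.
Payoff takes n = ⌈−ln(1 − rB₀/P)/ln(1+r)⌉ = ⌈78.215⌉ = 79 payments; the last is $30.33.
Total paid = 78·$140.00 + $30.33 = $10,950.33.
Total interest = total paid − principal = $10,950.33 − $6,238.00 = $4,712.33.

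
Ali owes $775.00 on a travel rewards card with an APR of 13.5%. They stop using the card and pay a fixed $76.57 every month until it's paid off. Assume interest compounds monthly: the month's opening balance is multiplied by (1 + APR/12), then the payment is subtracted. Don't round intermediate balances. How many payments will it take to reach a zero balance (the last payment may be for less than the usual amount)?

Monthly rate r = 13.5%/12 = 1.125% = 0.01125.
Recurrence: B ← B·(1+r) − $76.57.
Month 1: interest $8.72; balance after payment $707.15.
Month 2: interest $7.96; balance after payment $638.53.
Closed form: n = −ln(1 − rB₀/P)/ln(1+r) = −ln(0.88613)/ln(1.01125) ≈ 10.806, so the balance reaches zero during payment 11.

11 payments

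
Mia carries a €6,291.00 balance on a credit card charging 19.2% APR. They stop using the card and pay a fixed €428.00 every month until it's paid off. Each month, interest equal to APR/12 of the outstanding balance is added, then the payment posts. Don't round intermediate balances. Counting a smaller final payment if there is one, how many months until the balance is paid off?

Monthly rate r = 19.2%/12 = 1.6% = 0.016.
Recurrence: B ← B·(1+r) − €428.00.
Month 1: interest €100.66; balance after payment €5,963.66.
Month 2: interest €95.42; balance after payment €5,631.07.
Closed form: n = −ln(1 − rB₀/P)/ln(1+r) = −ln(0.76482)/ln(1.016) ≈ 16.891, so the balance reaches zero during payment 17.

17 months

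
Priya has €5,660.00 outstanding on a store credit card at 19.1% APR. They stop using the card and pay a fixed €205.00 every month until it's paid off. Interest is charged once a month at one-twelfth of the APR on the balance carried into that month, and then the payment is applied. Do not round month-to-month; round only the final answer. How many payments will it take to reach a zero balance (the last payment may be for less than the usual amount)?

37 payments

Monthly rate r = 19.1%/12 = 1.59167% = 0.0159167.
Recurrence: B ← B·(1+r) − €205.00.
Month 1: interest €90.09; balance after payment €5,545.09.
Month 2: interest €88.26; balance after payment €5,428.35.
Closed form: n = −ln(1 − rB₀/P)/ln(1+r) = −ln(0.56054)/ln(1.01592) ≈ 36.656, so the balance reaches zero during payment 37.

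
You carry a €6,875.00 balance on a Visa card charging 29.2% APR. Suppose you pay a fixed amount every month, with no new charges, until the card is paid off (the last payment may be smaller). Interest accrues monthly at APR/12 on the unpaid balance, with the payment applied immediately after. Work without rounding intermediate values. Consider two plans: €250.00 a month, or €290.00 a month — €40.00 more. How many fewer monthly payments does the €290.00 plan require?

11 fewer payments

Monthly rate r = 29.2%/12 = 2.43333% = 0.0243333.
At €250.00/mo: n = ⌈−ln(1 − rB₀/P)/ln(1+r)⌉ = 47 payments (last €2.20); total interest = total paid − €6,875.00 = €4,627.20.
At €290.00/mo: 36 payments (last €224.98); total interest €3,499.98.
Payments saved = 47 − 36 = 11.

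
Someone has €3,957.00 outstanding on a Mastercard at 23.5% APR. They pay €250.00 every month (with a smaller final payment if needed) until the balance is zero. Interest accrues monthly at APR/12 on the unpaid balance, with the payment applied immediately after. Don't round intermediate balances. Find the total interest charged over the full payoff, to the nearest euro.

€826

Monthly rate r = 23.5%/12 = 1.95833% = 0.0195833.
Payoff takes n = ⌈−ln(1 − rB₀/P)/ln(1+r)⌉ = ⌈19.130⌉ = 20 payments; the last is €32.84.
Total paid = 19·€250.00 + €32.84 = €4,782.84.
Total interest = total paid − principal = €4,782.84 − €3,957.00 = €825.84.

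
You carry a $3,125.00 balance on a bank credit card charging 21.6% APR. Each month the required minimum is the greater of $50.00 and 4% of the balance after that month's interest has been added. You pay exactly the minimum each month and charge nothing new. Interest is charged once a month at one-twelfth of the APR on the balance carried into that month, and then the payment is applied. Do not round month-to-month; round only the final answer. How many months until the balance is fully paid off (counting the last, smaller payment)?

Monthly rate r = 21.6%/12 = 1.8% = 0.018.
While 4% of the post-interest balance exceeds $50.00, each month B ← (B·(1+r))·(1 − 0.04), i.e. B shrinks by the factor (1+r)·0.96 = 0.97728.
This holds for months 1–41. Entering month 42 the balance is $1,217.95; 4% of the post-interest balance is now below $50.00, so the flat $50.00 minimum applies from here.
From month 42 a fixed $50.00 at rate r clears $1,217.95 in 33 more payments. Total: 41 + 33 = 74 months.

74 months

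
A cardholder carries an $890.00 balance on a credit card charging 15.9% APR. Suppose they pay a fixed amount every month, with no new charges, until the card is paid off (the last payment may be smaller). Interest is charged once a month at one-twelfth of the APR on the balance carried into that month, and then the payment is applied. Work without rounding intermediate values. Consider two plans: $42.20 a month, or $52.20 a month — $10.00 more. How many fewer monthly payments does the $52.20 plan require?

5 fewer payments

Monthly rate r = 15.9%/12 = 1.325% = 0.01325.
At $42.20/mo: n = ⌈−ln(1 − rB₀/P)/ln(1+r)⌉ = 25 payments (last $37.92); total interest = total paid − $890.00 = $160.72.
At $52.20/mo: 20 payments (last $23.76); total interest $125.56.
Payments saved = 25 − 20 = 5.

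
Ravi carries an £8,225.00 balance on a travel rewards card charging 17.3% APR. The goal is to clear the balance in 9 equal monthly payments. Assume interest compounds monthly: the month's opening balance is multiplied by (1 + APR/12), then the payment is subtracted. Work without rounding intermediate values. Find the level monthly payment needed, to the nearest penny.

£981.02

Monthly rate r = 17.3%/12 = 1.44167% = 0.0144167.
Level-payment amortization: P = B₀·r / (1 − (1+r)^(−n)) = 8225.00·0.0144167 / (1 − 1.01442^(−9)).
Denominator 1 − (1+r)^(−9) = 0.12087098.
P = 118.577 / 0.12087098 ≈ 981.02.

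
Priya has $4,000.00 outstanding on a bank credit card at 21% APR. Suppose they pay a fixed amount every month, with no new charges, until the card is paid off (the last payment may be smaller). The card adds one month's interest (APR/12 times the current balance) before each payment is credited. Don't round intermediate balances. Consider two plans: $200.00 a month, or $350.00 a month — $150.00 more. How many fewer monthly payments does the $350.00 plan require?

12 fewer payments

Monthly rate r = 21%/12 = 1.75% = 0.0175.
At $200.00/mo: n = ⌈−ln(1 − rB₀/P)/ln(1+r)⌉ = 25 payments (last $166.43); total interest = total paid − $4,000.00 = $966.43.
At $350.00/mo: 13 payments (last $302.17); total interest $502.17.
Payments saved = 25 − 13 = 12.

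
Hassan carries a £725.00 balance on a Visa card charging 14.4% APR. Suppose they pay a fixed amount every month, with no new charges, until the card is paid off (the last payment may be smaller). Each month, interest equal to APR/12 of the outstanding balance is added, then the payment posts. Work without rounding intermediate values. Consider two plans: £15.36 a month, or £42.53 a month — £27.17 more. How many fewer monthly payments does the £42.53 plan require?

51 fewer payments

Monthly rate r = 14.4%/12 = 1.2% = 0.012.
At £15.36/mo: n = ⌈−ln(1 − rB₀/P)/ln(1+r)⌉ = 71 payments (last £0.84); total interest = total paid − £725.00 = £351.04.
At £42.53/mo: 20 payments (last £7.95); total interest £91.02.
Payments saved = 71 − 20 = 51.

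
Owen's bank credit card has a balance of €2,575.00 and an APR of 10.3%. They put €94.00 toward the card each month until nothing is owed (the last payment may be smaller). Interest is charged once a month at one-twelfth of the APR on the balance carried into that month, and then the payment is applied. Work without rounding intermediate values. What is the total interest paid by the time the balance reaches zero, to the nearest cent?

€373.18

Monthly rate r = 10.3%/12 = 0.858333% = 0.00858333.
Payoff takes n = ⌈−ln(1 − rB₀/P)/ln(1+r)⌉ = ⌈31.363⌉ = 32 payments; the last is €34.18.
Total paid = 31·€94.00 + €34.18 = €2,948.18.
Total interest = total paid − principal = €2,948.18 − €2,575.00 = €373.18.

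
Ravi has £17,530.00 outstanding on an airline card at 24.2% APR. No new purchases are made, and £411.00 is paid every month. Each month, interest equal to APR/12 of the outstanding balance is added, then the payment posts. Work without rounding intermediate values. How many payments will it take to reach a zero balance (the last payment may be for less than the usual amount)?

Monthly rate r = 24.2%/12 = 2.01667% = 0.0201667.
Recurrence: B ← B·(1+r) − £411.00.
Month 1: interest £353.52; balance after payment £17,472.52.
Month 2: interest £352.36; balance after payment £17,413.88.
Closed form: n = −ln(1 − rB₀/P)/ln(1+r) = −ln(0.13985)/ln(1.02017) ≈ 98.527, so the balance reaches zero during payment 99.

99 payments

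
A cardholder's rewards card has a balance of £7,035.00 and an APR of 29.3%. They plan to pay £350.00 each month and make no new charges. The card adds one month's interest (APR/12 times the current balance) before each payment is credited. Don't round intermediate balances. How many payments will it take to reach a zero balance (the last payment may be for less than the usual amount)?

Monthly rate r = 29.3%/12 = 2.44167% = 0.0244167.
Recurrence: B ← B·(1+r) − £350.00.
Month 1: interest £171.77; balance after payment £6,856.77.
Month 2: interest £167.42; balance after payment £6,674.19.
Closed form: n = −ln(1 − rB₀/P)/ln(1+r) = −ln(0.50923)/ln(1.02442) ≈ 27.976, so the balance reaches zero during payment 28.

28 payments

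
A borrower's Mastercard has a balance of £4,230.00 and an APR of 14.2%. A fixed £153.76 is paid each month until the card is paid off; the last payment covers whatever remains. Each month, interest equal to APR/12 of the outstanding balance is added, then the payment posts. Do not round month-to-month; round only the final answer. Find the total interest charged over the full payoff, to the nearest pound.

Monthly rate r = 14.2%/12 = 1.18333% = 0.0118333.
Payoff takes n = ⌈−ln(1 − rB₀/P)/ln(1+r)⌉ = ⌈33.479⌉ = 34 payments; the last is £73.88.
Total paid = 33·£153.76 + £73.88 = £5,147.96.
Total interest = total paid − principal = £5,147.96 − £4,230.00 = £917.96.

£918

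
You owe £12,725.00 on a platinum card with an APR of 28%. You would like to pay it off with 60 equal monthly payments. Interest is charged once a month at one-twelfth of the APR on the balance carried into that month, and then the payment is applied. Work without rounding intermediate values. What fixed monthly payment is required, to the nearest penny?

Monthly rate r = 28%/12 = 2.33333% = 0.0233333.
Level-payment amortization: P = B₀·r / (1 − (1+r)^(−n)) = 12725.00·0.0233333 / (1 − 1.02333^(−60)).
Denominator 1 − (1+r)^(−60) = 0.749404796.
P = 296.917 / 0.749404796 ≈ 396.20.

£396.20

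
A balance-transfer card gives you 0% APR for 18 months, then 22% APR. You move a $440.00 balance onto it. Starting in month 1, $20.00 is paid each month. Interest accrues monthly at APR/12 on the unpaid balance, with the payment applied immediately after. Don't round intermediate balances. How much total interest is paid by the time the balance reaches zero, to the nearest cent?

Promo months 1–18 at r₀ = 0%/12 = 0; months 19+ at r₁ = 22%/12 = 0.0183333.
After month 18 (no interest yet): B = $440.00 − 18·$20.00 = $80.00.
Then at r₁ with $20.00/mo: n₂ = −ln(1 − r₁·B/P)/ln(1+r₁) ≈ 4.19 → 5 more payments.
Total paid = 22·$20.00 + $3.87 = $443.87; interest = $443.87 − $440.00 = $3.87.

$3.87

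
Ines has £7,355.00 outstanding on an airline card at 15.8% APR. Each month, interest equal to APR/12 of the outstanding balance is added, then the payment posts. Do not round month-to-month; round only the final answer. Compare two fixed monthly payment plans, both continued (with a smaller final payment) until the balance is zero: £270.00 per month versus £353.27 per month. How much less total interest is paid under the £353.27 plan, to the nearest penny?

Monthly rate r = 15.8%/12 = 1.31667% = 0.0131667.
At £270.00/mo: n = ⌈−ln(1 − rB₀/P)/ln(1+r)⌉ = 34 payments (last £259.04); total interest = total paid − £7,355.00 = £1,814.04.
At £353.27/mo: 25 payments (last £174.57); total interest £1,298.05.
Interest saved = £1,814.04 − £1,298.05 = £515.99.

£515.99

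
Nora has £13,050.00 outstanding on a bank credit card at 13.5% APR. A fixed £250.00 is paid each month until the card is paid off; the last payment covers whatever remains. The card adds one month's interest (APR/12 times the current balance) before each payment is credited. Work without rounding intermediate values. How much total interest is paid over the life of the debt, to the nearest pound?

£6,725

Monthly rate r = 13.5%/12 = 1.125% = 0.01125.
Payoff takes n = ⌈−ln(1 − rB₀/P)/ln(1+r)⌉ = ⌈79.101⌉ = 80 payments; the last is £25.27.
Total paid = 79·£250.00 + £25.27 = £19,775.27.
Total interest = total paid − principal = £19,775.27 − £13,050.00 = £6,725.27.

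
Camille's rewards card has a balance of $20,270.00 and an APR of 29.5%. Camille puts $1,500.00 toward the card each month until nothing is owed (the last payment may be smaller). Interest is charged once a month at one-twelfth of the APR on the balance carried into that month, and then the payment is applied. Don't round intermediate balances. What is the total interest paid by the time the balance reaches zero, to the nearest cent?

Monthly rate r = 29.5%/12 = 2.45833% = 0.0245833.
Payoff takes n = ⌈−ln(1 − rB₀/P)/ln(1+r)⌉ = ⌈16.626⌉ = 17 payments; the last is $942.72.
Total paid = 16·$1,500.00 + $942.72 = $24,942.72.
Total interest = total paid − principal = $24,942.72 − $20,270.00 = $4,672.72.

$4,672.72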